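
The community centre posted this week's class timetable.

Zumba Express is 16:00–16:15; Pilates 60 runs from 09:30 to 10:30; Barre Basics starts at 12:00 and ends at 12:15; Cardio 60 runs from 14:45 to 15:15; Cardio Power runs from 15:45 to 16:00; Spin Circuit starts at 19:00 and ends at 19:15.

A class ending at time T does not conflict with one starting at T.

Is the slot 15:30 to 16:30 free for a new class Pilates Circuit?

No — it overlaps Cardio Power, Zumba Express

Pilates 60: ends 10:30 at or before Pilates Circuit starts 15:30 → clear.
Barre Basics: ends 12:15 at or before Pilates Circuit starts 15:30 → clear.
Cardio 60: ends 15:15 at or before Pilates Circuit starts 15:30 → clear.
Cardio Power: starts 15:45 before Pilates Circuit ends 16:30, and ends 16:00 after Pilates Circuit starts 15:30 → overlap.
Zumba Express: starts 16:00 before Pilates Circuit ends 16:30, and ends 16:15 after Pilates Circuit starts 15:30 → overlap.
Spin Circuit: starts 19:00 at or after Pilates Circuit ends 16:30 → clear.
Pilates Circuit overlaps Zumba Express, Cardio Power.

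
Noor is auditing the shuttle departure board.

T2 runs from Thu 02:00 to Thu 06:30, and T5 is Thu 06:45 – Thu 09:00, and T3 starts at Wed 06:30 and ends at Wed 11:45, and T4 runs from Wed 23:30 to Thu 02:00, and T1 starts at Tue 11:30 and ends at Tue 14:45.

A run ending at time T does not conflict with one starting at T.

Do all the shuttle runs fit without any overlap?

Sorted by start: T1, T3, T4, T2, T5.
T3 starts after T1 ends — done with T1.
T4 starts after T3 ends — done with T3.
T2 starts exactly when T4 ends (back-to-back, no overlap) — done with T4.
T5 starts after T2 ends.
Every pair is clear; the schedule has no overlaps.

Yes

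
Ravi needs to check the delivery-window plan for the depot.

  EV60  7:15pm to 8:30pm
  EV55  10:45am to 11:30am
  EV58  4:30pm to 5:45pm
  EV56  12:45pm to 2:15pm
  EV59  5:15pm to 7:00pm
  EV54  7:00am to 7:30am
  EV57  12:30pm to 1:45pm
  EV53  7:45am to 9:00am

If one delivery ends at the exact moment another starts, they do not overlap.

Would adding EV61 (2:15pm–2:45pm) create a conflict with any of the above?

No — it doesn't clash with anything

EV54: ends 7:30am at or before EV61 starts 2:15pm → clear.
EV53: ends 9:00am at or before EV61 starts 2:15pm → clear.
EV55: ends 11:30am at or before EV61 starts 2:15pm → clear.
EV57: ends 1:45pm at or before EV61 starts 2:15pm → clear.
EV56: ends 2:15pm at or before EV61 starts 2:15pm → clear.
EV58: starts 4:30pm at or after EV61 ends 2:45pm → clear.
EV59: starts 5:15pm at or after EV61 ends 2:45pm → clear.
EV60: starts 7:15pm at or after EV61 ends 2:45pm → clear.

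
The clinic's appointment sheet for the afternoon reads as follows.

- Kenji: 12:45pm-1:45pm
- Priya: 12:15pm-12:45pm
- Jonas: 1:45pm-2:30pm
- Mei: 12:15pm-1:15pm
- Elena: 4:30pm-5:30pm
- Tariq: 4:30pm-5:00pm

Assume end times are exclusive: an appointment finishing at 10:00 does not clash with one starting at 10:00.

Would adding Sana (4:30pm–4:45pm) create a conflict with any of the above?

Priya: ends 12:45pm at or before Sana starts 4:30pm → clear.
Mei: ends 1:15pm at or before Sana starts 4:30pm → clear.
Kenji: ends 1:45pm at or before Sana starts 4:30pm → clear.
Jonas: ends 2:30pm at or before Sana starts 4:30pm → clear.
Tariq: starts 4:30pm before Sana ends 4:45pm, and ends 5:00pm after Sana starts 4:30pm → overlap.
Elena: starts 4:30pm before Sana ends 4:45pm, and ends 5:30pm after Sana starts 4:30pm → overlap.
Sana overlaps Tariq, Elena.

Yes — it overlaps Elena, Tariq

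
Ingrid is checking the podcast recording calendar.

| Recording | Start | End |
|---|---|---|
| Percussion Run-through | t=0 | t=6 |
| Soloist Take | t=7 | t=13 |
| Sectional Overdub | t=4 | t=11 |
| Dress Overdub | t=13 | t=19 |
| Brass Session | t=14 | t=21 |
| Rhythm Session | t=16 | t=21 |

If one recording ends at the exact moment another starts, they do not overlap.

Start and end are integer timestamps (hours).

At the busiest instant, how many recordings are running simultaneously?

Sort all start/end points and keep a running count:
t=0 start Percussion Run-through → 1
t=4 start Sectional Overdub → 2
t=6 end Percussion Run-through → 1
t=7 start Soloist Take → 2
t=11 end Sectional Overdub → 1
t=13 end Soloist Take → 0
t=13 start Dress Overdub → 1
t=14 start Brass Session → 2
t=16 start Rhythm Session → 3
t=19 end Dress Overdub → 2
t=21 end Brass Session → 1
t=21 end Rhythm Session → 0
Peak is 3, at t=16 (Brass Session, Dress Overdub, Rhythm Session).

3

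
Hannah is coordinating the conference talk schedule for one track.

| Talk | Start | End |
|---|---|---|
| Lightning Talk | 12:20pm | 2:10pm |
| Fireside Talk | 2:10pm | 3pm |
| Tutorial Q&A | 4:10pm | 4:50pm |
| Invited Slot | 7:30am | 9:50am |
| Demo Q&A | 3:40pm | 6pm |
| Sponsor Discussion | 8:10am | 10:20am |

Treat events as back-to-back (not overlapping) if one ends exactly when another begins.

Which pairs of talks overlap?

Demo Q&A & Tutorial Q&A, Invited Slot & Sponsor Discussion

Sorted by start: Invited Slot, Sponsor Discussion, Lightning Talk, Fireside Talk, Demo Q&A, Tutorial Q&A.
Sponsor Discussion starts before Invited Slot ends → Invited Slot and Sponsor Discussion overlap.
Lightning Talk starts after Invited Slot ends, so nothing later overlaps Invited Slot either.
Lightning Talk starts after Sponsor Discussion ends, so nothing later overlaps Sponsor Discussion either.
Fireside Talk starts exactly when Lightning Talk ends (back-to-back, no overlap), so nothing later overlaps Lightning Talk either.
Demo Q&A starts after Fireside Talk ends, so nothing later overlaps Fireside Talk either.
Tutorial Q&A starts before Demo Q&A ends → Demo Q&A and Tutorial Q&A overlap.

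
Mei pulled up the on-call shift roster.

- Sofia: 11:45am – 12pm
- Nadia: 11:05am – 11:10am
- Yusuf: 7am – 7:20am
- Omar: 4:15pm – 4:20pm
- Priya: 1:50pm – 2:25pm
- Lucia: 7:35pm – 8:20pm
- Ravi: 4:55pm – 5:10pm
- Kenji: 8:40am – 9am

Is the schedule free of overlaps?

Sorted by start: Yusuf, Kenji, Nadia, Sofia, Priya, Omar, Ravi, Lucia.
Kenji starts after Yusuf ends — done with Yusuf.
Nadia starts after Kenji ends — done with Kenji.
Sofia starts after Nadia ends — done with Nadia.
Priya starts after Sofia ends — done with Sofia.
Omar starts after Priya ends — done with Priya.
Ravi starts after Omar ends — done with Omar.
Lucia starts after Ravi ends.
Every pair is clear; the schedule has no overlaps.

Yes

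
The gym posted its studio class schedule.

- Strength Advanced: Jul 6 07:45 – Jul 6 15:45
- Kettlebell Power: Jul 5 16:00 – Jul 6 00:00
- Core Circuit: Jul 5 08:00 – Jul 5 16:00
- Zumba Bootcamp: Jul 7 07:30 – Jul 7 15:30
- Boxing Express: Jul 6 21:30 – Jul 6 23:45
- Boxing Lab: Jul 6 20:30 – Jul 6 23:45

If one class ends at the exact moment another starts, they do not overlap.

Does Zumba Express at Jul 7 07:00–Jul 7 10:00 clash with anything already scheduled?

Yes — it overlaps Zumba Bootcamp

Core Circuit: ends Jul 5 16:00 at or before Zumba Express starts Jul 7 07:00 → clear.
Kettlebell Power: ends Jul 6 00:00 at or before Zumba Express starts Jul 7 07:00 → clear.
Strength Advanced: ends Jul 6 15:45 at or before Zumba Express starts Jul 7 07:00 → clear.
Boxing Lab: ends Jul 6 23:45 at or before Zumba Express starts Jul 7 07:00 → clear.
Boxing Express: ends Jul 6 23:45 at or before Zumba Express starts Jul 7 07:00 → clear.
Zumba Bootcamp: starts Jul 7 07:30 before Zumba Express ends Jul 7 10:00, and ends Jul 7 15:30 after Zumba Express starts Jul 7 07:00 → overlap.
Zumba Express overlaps Zumba Bootcamp.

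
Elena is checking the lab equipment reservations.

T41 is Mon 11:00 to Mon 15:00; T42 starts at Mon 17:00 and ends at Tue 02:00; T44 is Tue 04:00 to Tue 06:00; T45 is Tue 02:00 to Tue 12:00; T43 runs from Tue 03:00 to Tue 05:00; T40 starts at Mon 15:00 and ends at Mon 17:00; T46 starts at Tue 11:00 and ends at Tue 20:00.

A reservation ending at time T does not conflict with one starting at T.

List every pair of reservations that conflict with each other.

Sorted by start: T41, T40, T42, T45, T43, T44, T46.
T40 starts exactly when T41 ends (back-to-back, no overlap), so T41 has no further overlaps.
T42 starts exactly when T40 ends (back-to-back, no overlap), so T40 has no further overlaps.
T45 starts exactly when T42 ends (back-to-back, no overlap), so T42 has no further overlaps.
T43 starts before T45 ends → T45 and T43 overlap.
T44 starts before T45 ends → T45 and T44 overlap.
T46 starts before T45 ends → T45 and T46 overlap.
T44 starts before T43 ends → T43 and T44 overlap.
T46 starts after T43 ends.
T46 starts after T44 ends.

T43 & T44, T43 & T45, T44 & T45, T45 & T46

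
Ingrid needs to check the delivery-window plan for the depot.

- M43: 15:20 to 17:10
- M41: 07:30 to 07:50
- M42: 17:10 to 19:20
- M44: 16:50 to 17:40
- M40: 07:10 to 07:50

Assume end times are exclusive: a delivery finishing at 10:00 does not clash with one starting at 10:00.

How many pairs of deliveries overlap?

3

Sorted by start: M40, M41, M43, M44, M42.
M41 starts before M40 ends → M40 and M41 overlap.
M43 starts after M40 ends — done with M40.
M43 starts after M41 ends — done with M41.
M44 starts before M43 ends → M43 and M44 overlap.
M42 starts exactly when M43 ends (back-to-back, no overlap).
M42 starts before M44 ends → M44 and M42 overlap.
Overlapping pairs: M40 & M41, M42 & M44, M43 & M44 — 3 in total.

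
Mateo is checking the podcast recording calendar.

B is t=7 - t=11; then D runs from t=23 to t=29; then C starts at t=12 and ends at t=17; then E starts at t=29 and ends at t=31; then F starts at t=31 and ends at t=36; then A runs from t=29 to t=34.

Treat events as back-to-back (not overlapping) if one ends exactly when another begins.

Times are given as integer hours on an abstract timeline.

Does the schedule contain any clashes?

Sorted by start: B, C, D, A, E, F.
C starts after B ends, so B has no further overlaps.
D starts after C ends, so C has no further overlaps.
A starts exactly when D ends (back-to-back, no overlap), so D has no further overlaps.
E starts before A ends → A and E overlap.
That's a conflict, so the schedule is not conflict-free.

Yes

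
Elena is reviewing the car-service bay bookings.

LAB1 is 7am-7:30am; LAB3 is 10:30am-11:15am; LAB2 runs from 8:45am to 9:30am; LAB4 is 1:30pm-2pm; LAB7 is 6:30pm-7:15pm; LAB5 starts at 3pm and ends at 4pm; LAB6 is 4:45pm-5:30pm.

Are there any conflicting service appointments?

Sorted by start: LAB1, LAB2, LAB3, LAB4, LAB5, LAB6, LAB7.
LAB2 starts after LAB1 ends, so LAB1 has no further overlaps.
LAB3 starts after LAB2 ends, so LAB2 has no further overlaps.
LAB4 starts after LAB3 ends, so LAB3 has no further overlaps.
LAB5 starts after LAB4 ends, so LAB4 has no further overlaps.
LAB6 starts after LAB5 ends, so LAB5 has no further overlaps.
LAB7 starts after LAB6 ends.
Every pair is clear; the schedule has no overlaps.

No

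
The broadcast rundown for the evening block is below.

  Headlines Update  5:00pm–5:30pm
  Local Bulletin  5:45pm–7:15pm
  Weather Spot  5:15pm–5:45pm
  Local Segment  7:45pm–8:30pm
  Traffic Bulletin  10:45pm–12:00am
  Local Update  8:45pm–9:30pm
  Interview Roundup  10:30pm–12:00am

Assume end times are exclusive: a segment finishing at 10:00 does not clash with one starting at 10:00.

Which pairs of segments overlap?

Headlines Update & Weather Spot, Interview Roundup & Traffic Bulletin

Sorted by start: Headlines Update, Weather Spot, Local Bulletin, Local Segment, Local Update, Interview Roundup, Traffic Bulletin.
Weather Spot starts before Headlines Update ends → Headlines Update and Weather Spot overlap.
Local Bulletin starts after Headlines Update ends — done with Headlines Update.
Local Bulletin starts exactly when Weather Spot ends (back-to-back, no overlap) — done with Weather Spot.
Local Segment starts after Local Bulletin ends — done with Local Bulletin.
Local Update starts after Local Segment ends — done with Local Segment.
Interview Roundup starts after Local Update ends — done with Local Update.
Traffic Bulletin starts before Interview Roundup ends → Interview Roundup and Traffic Bulletin overlap.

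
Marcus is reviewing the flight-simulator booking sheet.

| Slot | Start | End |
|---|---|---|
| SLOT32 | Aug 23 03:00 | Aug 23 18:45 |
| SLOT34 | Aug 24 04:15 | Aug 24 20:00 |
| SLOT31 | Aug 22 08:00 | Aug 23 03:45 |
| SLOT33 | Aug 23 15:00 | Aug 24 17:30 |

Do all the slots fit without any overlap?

No

Two intervals overlap when each starts before the other ends.
Sorted by start: SLOT31, SLOT32, SLOT33, SLOT34.
SLOT32 starts before SLOT31 ends → SLOT31 and SLOT32 overlap.
That's a conflict, so the schedule is not conflict-free.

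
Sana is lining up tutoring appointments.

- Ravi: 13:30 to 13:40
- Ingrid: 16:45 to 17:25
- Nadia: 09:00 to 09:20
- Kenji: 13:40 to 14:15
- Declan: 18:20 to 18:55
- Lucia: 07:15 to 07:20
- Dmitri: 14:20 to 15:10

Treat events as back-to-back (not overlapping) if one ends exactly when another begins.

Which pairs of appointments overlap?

Check each pair: they overlap iff neither finishes before the other starts.
Sorted by start: Lucia, Nadia, Ravi, Kenji, Dmitri, Ingrid, Declan.
Nadia starts after Lucia ends, so nothing later overlaps Lucia either.
Ravi starts after Nadia ends, so nothing later overlaps Nadia either.
Kenji starts exactly when Ravi ends (back-to-back, no overlap), so nothing later overlaps Ravi either.
Dmitri starts after Kenji ends, so nothing later overlaps Kenji either.
Ingrid starts after Dmitri ends, so nothing later overlaps Dmitri either.
Declan starts after Ingrid ends.

no overlapping pairs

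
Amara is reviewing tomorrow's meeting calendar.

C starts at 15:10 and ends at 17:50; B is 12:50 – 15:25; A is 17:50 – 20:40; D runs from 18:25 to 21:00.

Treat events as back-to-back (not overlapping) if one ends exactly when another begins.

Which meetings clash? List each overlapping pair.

A & D, B & C

Sorted by start: B, C, A, D.
C starts before B ends → B and C overlap.
A starts after B ends; B is clear from here.
A starts exactly when C ends (back-to-back, no overlap); C is clear from here.
D starts before A ends → A and D overlap.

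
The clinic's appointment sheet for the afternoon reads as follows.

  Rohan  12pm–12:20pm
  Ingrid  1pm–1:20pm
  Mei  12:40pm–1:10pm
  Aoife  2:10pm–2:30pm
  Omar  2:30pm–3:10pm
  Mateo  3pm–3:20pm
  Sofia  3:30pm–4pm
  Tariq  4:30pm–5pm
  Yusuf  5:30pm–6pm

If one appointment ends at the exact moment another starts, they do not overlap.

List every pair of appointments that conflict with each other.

Ingrid & Mei, Mateo & Omar

Two intervals overlap when each starts before the other ends.
Sorted by start: Rohan, Mei, Ingrid, Aoife, Omar, Mateo, Sofia, Tariq, Yusuf.
Mei starts after Rohan ends, so nothing later overlaps Rohan either.
Ingrid starts before Mei ends → Mei and Ingrid overlap.
Aoife starts after Mei ends, so nothing later overlaps Mei either.
Aoife starts after Ingrid ends, so nothing later overlaps Ingrid either.
Omar starts exactly when Aoife ends (back-to-back, no overlap), so nothing later overlaps Aoife either.
Mateo starts before Omar ends → Omar and Mateo overlap.
Sofia starts after Omar ends, so nothing later overlaps Omar either.
Sofia starts after Mateo ends, so nothing later overlaps Mateo either.
Tariq starts after Sofia ends, so nothing later overlaps Sofia either.
Yusuf starts after Tariq ends.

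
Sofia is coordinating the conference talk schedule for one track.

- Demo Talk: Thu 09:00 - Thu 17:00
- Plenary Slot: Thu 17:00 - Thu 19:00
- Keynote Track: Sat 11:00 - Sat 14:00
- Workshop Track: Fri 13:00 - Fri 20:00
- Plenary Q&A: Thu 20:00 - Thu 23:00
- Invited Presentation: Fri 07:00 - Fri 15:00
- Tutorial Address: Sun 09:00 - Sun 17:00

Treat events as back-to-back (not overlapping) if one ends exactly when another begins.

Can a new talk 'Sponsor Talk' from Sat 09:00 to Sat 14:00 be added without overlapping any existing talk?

Demo Talk: ends Thu 17:00 at or before Sponsor Talk starts Sat 09:00 → clear.
Plenary Slot: ends Thu 19:00 at or before Sponsor Talk starts Sat 09:00 → clear.
Plenary Q&A: ends Thu 23:00 at or before Sponsor Talk starts Sat 09:00 → clear.
Invited Presentation: ends Fri 15:00 at or before Sponsor Talk starts Sat 09:00 → clear.
Workshop Track: ends Fri 20:00 at or before Sponsor Talk starts Sat 09:00 → clear.
Keynote Track: starts Sat 11:00 before Sponsor Talk ends Sat 14:00, and ends Sat 14:00 after Sponsor Talk starts Sat 09:00 → overlap.
Tutorial Address: starts Sun 09:00 at or after Sponsor Talk ends Sat 14:00 → clear.
Sponsor Talk overlaps Keynote Track.

No — it overlaps Keynote Track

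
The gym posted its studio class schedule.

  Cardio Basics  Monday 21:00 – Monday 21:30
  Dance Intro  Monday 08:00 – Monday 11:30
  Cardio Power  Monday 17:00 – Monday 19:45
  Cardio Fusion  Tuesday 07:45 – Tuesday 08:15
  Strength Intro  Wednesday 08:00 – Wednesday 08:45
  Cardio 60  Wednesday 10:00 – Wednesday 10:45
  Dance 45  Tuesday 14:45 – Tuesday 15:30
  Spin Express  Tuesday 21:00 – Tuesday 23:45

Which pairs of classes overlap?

no overlapping pairs

Two intervals overlap when each starts before the other ends.
Sorted by start: Dance Intro, Cardio Power, Cardio Basics, Cardio Fusion, Dance 45, Spin Express, Strength Intro, Cardio 60.
Cardio Power starts after Dance Intro ends — done with Dance Intro.
Cardio Basics starts after Cardio Power ends — done with Cardio Power.
Cardio Fusion starts after Cardio Basics ends — done with Cardio Basics.
Dance 45 starts after Cardio Fusion ends — done with Cardio Fusion.
Spin Express starts after Dance 45 ends — done with Dance 45.
Strength Intro starts after Spin Express ends — done with Spin Express.
Cardio 60 starts after Strength Intro ends.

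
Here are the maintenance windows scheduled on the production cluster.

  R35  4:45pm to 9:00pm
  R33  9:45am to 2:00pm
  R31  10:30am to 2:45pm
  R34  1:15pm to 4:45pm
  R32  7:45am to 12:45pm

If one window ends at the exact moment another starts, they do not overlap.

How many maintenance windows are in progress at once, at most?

3

Walk through starts and ends in time order (an end at T is processed before a start at T):
7:45am start R32 → 1
9:45am start R33 → 2
10:30am start R31 → 3
12:45pm end R32 → 2
1:15pm start R34 → 3
2:00pm end R33 → 2
2:45pm end R31 → 1
4:45pm end R34 → 0
4:45pm start R35 → 1
9:00pm end R35 → 0
Peak is 3, at 10:30am (R31, R32, R33).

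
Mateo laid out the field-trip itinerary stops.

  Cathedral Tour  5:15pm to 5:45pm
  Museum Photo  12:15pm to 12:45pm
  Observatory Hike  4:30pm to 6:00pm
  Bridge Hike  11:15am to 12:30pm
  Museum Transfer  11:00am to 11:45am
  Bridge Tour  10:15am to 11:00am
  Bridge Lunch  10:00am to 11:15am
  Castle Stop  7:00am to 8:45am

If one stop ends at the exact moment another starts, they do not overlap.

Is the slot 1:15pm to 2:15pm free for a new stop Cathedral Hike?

Castle Stop: ends 8:45am at or before Cathedral Hike starts 1:15pm → clear.
Bridge Lunch: ends 11:15am at or before Cathedral Hike starts 1:15pm → clear.
Bridge Tour: ends 11:00am at or before Cathedral Hike starts 1:15pm → clear.
Museum Transfer: ends 11:45am at or before Cathedral Hike starts 1:15pm → clear.
Bridge Hike: ends 12:30pm at or before Cathedral Hike starts 1:15pm → clear.
Museum Photo: ends 12:45pm at or before Cathedral Hike starts 1:15pm → clear.
Observatory Hike: starts 4:30pm at or after Cathedral Hike ends 2:15pm → clear.
Cathedral Tour: starts 5:15pm at or after Cathedral Hike ends 2:15pm → clear.

Yes — the slot is free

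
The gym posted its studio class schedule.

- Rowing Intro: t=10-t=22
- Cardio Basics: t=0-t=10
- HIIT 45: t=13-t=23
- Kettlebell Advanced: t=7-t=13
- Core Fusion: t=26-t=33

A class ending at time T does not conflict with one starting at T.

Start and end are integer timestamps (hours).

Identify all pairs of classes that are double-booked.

Check each pair: they overlap iff neither finishes before the other starts.
Sorted by start: Cardio Basics, Kettlebell Advanced, Rowing Intro, HIIT 45, Core Fusion.
Kettlebell Advanced starts before Cardio Basics ends → Cardio Basics and Kettlebell Advanced overlap.
Rowing Intro starts exactly when Cardio Basics ends (back-to-back, no overlap), so Cardio Basics has no further overlaps.
Rowing Intro starts before Kettlebell Advanced ends → Kettlebell Advanced and Rowing Intro overlap.
HIIT 45 starts exactly when Kettlebell Advanced ends (back-to-back, no overlap), so Kettlebell Advanced has no further overlaps.
HIIT 45 starts before Rowing Intro ends → Rowing Intro and HIIT 45 overlap.
Core Fusion starts after Rowing Intro ends.
Core Fusion starts after HIIT 45 ends.

Cardio Basics & Kettlebell Advanced, HIIT 45 & Rowing Intro, Kettlebell Advanced & Rowing Intro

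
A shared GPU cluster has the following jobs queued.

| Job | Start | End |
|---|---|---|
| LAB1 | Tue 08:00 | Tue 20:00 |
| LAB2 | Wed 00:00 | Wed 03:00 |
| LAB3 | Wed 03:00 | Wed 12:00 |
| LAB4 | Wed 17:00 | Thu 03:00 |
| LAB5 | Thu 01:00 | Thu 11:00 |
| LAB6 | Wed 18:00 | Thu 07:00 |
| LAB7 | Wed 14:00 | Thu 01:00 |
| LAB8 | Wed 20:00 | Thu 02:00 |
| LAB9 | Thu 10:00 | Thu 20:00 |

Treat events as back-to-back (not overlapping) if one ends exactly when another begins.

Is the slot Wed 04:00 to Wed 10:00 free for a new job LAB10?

LAB1: ends Tue 20:00 at or before LAB10 starts Wed 04:00 → clear.
LAB2: ends Wed 03:00 at or before LAB10 starts Wed 04:00 → clear.
LAB3: starts Wed 03:00 before LAB10 ends Wed 10:00, and ends Wed 12:00 after LAB10 starts Wed 04:00 → overlap.
LAB7: starts Wed 14:00 at or after LAB10 ends Wed 10:00 → clear.
LAB4: starts Wed 17:00 at or after LAB10 ends Wed 10:00 → clear.
LAB6: starts Wed 18:00 at or after LAB10 ends Wed 10:00 → clear.
LAB8: starts Wed 20:00 at or after LAB10 ends Wed 10:00 → clear.
LAB5: starts Thu 01:00 at or after LAB10 ends Wed 10:00 → clear.
LAB9: starts Thu 10:00 at or after LAB10 ends Wed 10:00 → clear.
LAB10 overlaps LAB3.

No — it overlaps LAB3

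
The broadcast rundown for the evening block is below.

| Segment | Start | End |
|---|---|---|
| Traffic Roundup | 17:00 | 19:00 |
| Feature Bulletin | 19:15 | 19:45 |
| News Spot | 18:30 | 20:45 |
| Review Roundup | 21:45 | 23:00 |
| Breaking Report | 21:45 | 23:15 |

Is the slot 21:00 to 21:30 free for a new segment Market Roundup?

Traffic Roundup: ends 19:00 at or before Market Roundup starts 21:00 → clear.
News Spot: ends 20:45 at or before Market Roundup starts 21:00 → clear.
Feature Bulletin: ends 19:45 at or before Market Roundup starts 21:00 → clear.
Review Roundup: starts 21:45 at or after Market Roundup ends 21:30 → clear.
Breaking Report: starts 21:45 at or after Market Roundup ends 21:30 → clear.

Yes — the slot is free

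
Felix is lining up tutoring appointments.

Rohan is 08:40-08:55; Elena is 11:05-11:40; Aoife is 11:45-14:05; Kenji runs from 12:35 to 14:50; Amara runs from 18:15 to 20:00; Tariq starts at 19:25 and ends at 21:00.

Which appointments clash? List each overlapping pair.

Amara & Tariq, Aoife & Kenji

Sorted by start: Rohan, Elena, Aoife, Kenji, Amara, Tariq.
Elena starts after Rohan ends, so Rohan has no further overlaps.
Aoife starts after Elena ends, so Elena has no further overlaps.
Kenji starts before Aoife ends → Aoife and Kenji overlap.
Amara starts after Aoife ends, so Aoife has no further overlaps.
Amara starts after Kenji ends, so Kenji has no further overlaps.
Tariq starts before Amara ends → Amara and Tariq overlap.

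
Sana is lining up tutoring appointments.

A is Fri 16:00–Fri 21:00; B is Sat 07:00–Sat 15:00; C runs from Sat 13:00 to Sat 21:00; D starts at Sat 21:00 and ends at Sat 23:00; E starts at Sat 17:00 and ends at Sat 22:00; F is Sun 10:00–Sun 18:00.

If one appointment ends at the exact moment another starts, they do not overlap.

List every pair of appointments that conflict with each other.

Sorted by start: A, B, C, E, D, F.
B starts after A ends; A is clear from here.
C starts before B ends → B and C overlap.
E starts after B ends; B is clear from here.
E starts before C ends → C and E overlap.
D starts exactly when C ends (back-to-back, no overlap); C is clear from here.
D starts before E ends → E and D overlap.
F starts after E ends.
F starts after D ends.

B & C, C & E, D & E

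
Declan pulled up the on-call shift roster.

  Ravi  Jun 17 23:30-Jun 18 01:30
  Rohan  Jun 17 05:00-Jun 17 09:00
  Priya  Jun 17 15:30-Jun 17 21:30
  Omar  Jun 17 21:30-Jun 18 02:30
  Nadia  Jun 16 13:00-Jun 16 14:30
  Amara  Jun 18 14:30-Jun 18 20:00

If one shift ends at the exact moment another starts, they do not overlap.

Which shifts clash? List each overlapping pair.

Omar & Ravi

Sorted by start: Nadia, Rohan, Priya, Omar, Ravi, Amara.
Rohan starts after Nadia ends — done with Nadia.
Priya starts after Rohan ends — done with Rohan.
Omar starts exactly when Priya ends (back-to-back, no overlap) — done with Priya.
Ravi starts before Omar ends → Omar and Ravi overlap.
Amara starts after Omar ends.
Amara starts after Ravi ends.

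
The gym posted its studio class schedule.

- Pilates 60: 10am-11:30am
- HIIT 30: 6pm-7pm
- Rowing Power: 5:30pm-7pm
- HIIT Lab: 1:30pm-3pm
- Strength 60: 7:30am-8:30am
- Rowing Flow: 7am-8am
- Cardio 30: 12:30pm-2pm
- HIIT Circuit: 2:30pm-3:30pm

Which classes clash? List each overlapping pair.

Cardio 30 & HIIT Lab, HIIT 30 & Rowing Power, HIIT Circuit & HIIT Lab, Rowing Flow & Strength 60

Check each pair: they overlap iff neither finishes before the other starts.
Sorted by start: Rowing Flow, Strength 60, Pilates 60, Cardio 30, HIIT Lab, HIIT Circuit, Rowing Power, HIIT 30.
Strength 60 starts before Rowing Flow ends → Rowing Flow and Strength 60 overlap.
Pilates 60 starts after Rowing Flow ends, so nothing later overlaps Rowing Flow either.
Pilates 60 starts after Strength 60 ends, so nothing later overlaps Strength 60 either.
Cardio 30 starts after Pilates 60 ends, so nothing later overlaps Pilates 60 either.
HIIT Lab starts before Cardio 30 ends → Cardio 30 and HIIT Lab overlap.
HIIT Circuit starts after Cardio 30 ends, so nothing later overlaps Cardio 30 either.
HIIT Circuit starts before HIIT Lab ends → HIIT Lab and HIIT Circuit overlap.
Rowing Power starts after HIIT Lab ends, so nothing later overlaps HIIT Lab either.
Rowing Power starts after HIIT Circuit ends, so nothing later overlaps HIIT Circuit either.
HIIT 30 starts before Rowing Power ends → Rowing Power and HIIT 30 overlap.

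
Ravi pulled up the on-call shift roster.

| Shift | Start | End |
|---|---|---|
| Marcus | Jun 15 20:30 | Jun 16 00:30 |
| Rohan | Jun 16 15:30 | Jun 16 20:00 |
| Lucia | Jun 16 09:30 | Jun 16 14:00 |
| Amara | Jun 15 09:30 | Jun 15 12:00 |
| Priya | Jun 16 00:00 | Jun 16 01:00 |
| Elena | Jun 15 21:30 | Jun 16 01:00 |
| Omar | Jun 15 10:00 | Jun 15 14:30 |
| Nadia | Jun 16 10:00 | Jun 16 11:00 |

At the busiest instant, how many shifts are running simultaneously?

3

Sweep the timeline, counting +1 at each start and −1 at each end (ends before starts at a tie):
Jun 15 09:30 start Amara → 1
Jun 15 10:00 start Omar → 2
Jun 15 12:00 end Amara → 1
Jun 15 14:30 end Omar → 0
Jun 15 20:30 start Marcus → 1
Jun 15 21:30 start Elena → 2
Jun 16 00:00 start Priya → 3
Jun 16 00:30 end Marcus → 2
Jun 16 01:00 end Elena → 1
Jun 16 01:00 end Priya → 0
Jun 16 09:30 start Lucia → 1
Jun 16 10:00 start Nadia → 2
Jun 16 11:00 end Nadia → 1
Jun 16 14:00 end Lucia → 0
Jun 16 15:30 start Rohan → 1
Jun 16 20:00 end Rohan → 0
Peak is 3, at Jun 16 00:00 (Elena, Marcus, Priya).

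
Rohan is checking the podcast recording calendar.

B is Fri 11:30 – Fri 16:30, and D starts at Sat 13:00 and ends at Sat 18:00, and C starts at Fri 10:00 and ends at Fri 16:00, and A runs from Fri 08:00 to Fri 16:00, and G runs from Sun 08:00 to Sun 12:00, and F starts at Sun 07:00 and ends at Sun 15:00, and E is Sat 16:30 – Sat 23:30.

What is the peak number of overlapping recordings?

Sweep the timeline, counting +1 at each start and −1 at each end (ends before starts at a tie):
Fri 08:00 start A → 1
Fri 10:00 start C → 2
Fri 11:30 start B → 3
Fri 16:00 end A → 2
Fri 16:00 end C → 1
Fri 16:30 end B → 0
Sat 13:00 start D → 1
Sat 16:30 start E → 2
Sat 18:00 end D → 1
Sat 23:30 end E → 0
Sun 07:00 start F → 1
Sun 08:00 start G → 2
Sun 12:00 end G → 1
Sun 15:00 end F → 0
Peak is 3, at Fri 11:30 (A, B, C).

3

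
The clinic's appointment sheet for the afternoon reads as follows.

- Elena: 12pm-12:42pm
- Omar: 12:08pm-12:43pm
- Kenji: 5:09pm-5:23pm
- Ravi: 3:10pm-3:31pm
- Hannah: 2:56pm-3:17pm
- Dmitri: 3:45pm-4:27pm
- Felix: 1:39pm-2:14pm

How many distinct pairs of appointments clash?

Two intervals overlap when each starts before the other ends.
Sorted by start: Elena, Omar, Felix, Hannah, Ravi, Dmitri, Kenji.
Omar starts before Elena ends → Elena and Omar overlap.
Felix starts after Elena ends, so nothing later overlaps Elena either.
Felix starts after Omar ends, so nothing later overlaps Omar either.
Hannah starts after Felix ends, so nothing later overlaps Felix either.
Ravi starts before Hannah ends → Hannah and Ravi overlap.
Dmitri starts after Hannah ends, so nothing later overlaps Hannah either.
Dmitri starts after Ravi ends, so nothing later overlaps Ravi either.
Kenji starts after Dmitri ends.
Overlapping pairs: Elena & Omar, Hannah & Ravi — 2 in total.

2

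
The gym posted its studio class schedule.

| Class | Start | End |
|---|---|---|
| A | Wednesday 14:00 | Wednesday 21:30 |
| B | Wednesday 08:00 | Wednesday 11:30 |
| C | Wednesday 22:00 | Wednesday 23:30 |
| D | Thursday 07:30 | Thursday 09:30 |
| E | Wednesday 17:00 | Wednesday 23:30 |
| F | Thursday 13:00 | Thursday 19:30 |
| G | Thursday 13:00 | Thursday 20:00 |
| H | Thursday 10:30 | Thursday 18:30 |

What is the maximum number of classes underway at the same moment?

Sort all start/end points and keep a running count:
Wednesday 08:00 start B → 1
Wednesday 11:30 end B → 0
Wednesday 14:00 start A → 1
Wednesday 17:00 start E → 2
Wednesday 21:30 end A → 1
Wednesday 22:00 start C → 2
Wednesday 23:30 end C → 1
Wednesday 23:30 end E → 0
Thursday 07:30 start D → 1
Thursday 09:30 end D → 0
Thursday 10:30 start H → 1
Thursday 13:00 start F → 2
Thursday 13:00 start G → 3
Thursday 18:30 end H → 2
Thursday 19:30 end F → 1
Thursday 20:00 end G → 0
Peak is 3, at Thursday 13:00 (F, G, H).

3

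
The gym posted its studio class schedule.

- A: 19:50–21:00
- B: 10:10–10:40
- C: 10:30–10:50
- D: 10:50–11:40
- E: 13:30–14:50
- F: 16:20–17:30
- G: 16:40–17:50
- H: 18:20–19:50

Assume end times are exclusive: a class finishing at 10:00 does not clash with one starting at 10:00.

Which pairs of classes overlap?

B & C, F & G

Two intervals overlap when each starts before the other ends.
Sorted by start: B, C, D, E, F, G, H, A.
C starts before B ends → B and C overlap.
D starts after B ends — done with B.
D starts exactly when C ends (back-to-back, no overlap) — done with C.
E starts after D ends — done with D.
F starts after E ends — done with E.
G starts before F ends → F and G overlap.
H starts after F ends — done with F.
H starts after G ends — done with G.
A starts exactly when H ends (back-to-back, no overlap).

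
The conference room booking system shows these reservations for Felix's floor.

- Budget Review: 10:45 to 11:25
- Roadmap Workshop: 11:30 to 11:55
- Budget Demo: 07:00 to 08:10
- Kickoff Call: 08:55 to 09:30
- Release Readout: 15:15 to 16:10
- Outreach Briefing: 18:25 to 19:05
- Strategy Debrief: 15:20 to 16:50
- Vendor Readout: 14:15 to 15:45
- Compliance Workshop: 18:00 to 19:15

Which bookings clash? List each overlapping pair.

Compliance Workshop & Outreach Briefing, Release Readout & Strategy Debrief, Release Readout & Vendor Readout, Strategy Debrief & Vendor Readout

Sorted by start: Budget Demo, Kickoff Call, Budget Review, Roadmap Workshop, Vendor Readout, Release Readout, Strategy Debrief, Compliance Workshop, Outreach Briefing.
Kickoff Call starts after Budget Demo ends; Budget Demo is clear from here.
Budget Review starts after Kickoff Call ends; Kickoff Call is clear from here.
Roadmap Workshop starts after Budget Review ends; Budget Review is clear from here.
Vendor Readout starts after Roadmap Workshop ends; Roadmap Workshop is clear from here.
Release Readout starts before Vendor Readout ends → Vendor Readout and Release Readout overlap.
Strategy Debrief starts before Vendor Readout ends → Vendor Readout and Strategy Debrief overlap.
Compliance Workshop starts after Vendor Readout ends; Vendor Readout is clear from here.
Strategy Debrief starts before Release Readout ends → Release Readout and Strategy Debrief overlap.
Compliance Workshop starts after Release Readout ends; Release Readout is clear from here.
Compliance Workshop starts after Strategy Debrief ends; Strategy Debrief is clear from here.
Outreach Briefing starts before Compliance Workshop ends → Compliance Workshop and Outreach Briefing overlap.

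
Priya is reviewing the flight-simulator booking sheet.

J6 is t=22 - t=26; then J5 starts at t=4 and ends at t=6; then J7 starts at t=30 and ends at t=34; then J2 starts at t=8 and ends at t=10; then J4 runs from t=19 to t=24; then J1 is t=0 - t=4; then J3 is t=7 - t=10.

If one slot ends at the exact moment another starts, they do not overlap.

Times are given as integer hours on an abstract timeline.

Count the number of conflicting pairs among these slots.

2

Two intervals overlap when each starts before the other ends.
Sorted by start: J1, J5, J3, J2, J4, J6, J7.
J5 starts exactly when J1 ends (back-to-back, no overlap), so J1 has no further overlaps.
J3 starts after J5 ends, so J5 has no further overlaps.
J2 starts before J3 ends → J3 and J2 overlap.
J4 starts after J3 ends, so J3 has no further overlaps.
J4 starts after J2 ends, so J2 has no further overlaps.
J6 starts before J4 ends → J4 and J6 overlap.
J7 starts after J4 ends.
J7 starts after J6 ends.
Overlapping pairs: J2 & J3, J4 & J6 — 2 in total.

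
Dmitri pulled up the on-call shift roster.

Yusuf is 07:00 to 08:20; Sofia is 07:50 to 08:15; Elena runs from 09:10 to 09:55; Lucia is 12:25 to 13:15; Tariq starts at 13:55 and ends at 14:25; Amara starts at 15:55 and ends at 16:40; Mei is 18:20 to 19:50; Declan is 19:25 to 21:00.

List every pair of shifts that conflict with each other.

Declan & Mei, Sofia & Yusuf

Sorted by start: Yusuf, Sofia, Elena, Lucia, Tariq, Amara, Mei, Declan.
Sofia starts before Yusuf ends → Yusuf and Sofia overlap.
Elena starts after Yusuf ends; Yusuf is clear from here.
Elena starts after Sofia ends; Sofia is clear from here.
Lucia starts after Elena ends; Elena is clear from here.
Tariq starts after Lucia ends; Lucia is clear from here.
Amara starts after Tariq ends; Tariq is clear from here.
Mei starts after Amara ends; Amara is clear from here.
Declan starts before Mei ends → Mei and Declan overlap.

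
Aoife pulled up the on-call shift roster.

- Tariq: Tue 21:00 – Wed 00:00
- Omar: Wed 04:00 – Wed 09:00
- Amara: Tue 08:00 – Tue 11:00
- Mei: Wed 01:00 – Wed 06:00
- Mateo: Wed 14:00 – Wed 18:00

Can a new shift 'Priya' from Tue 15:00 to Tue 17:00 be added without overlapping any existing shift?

Yes — the slot is free

Amara: ends Tue 11:00 at or before Priya starts Tue 15:00 → clear.
Tariq: starts Tue 21:00 at or after Priya ends Tue 17:00 → clear.
Mei: starts Wed 01:00 at or after Priya ends Tue 17:00 → clear.
Omar: starts Wed 04:00 at or after Priya ends Tue 17:00 → clear.
Mateo: starts Wed 14:00 at or after Priya ends Tue 17:00 → clear.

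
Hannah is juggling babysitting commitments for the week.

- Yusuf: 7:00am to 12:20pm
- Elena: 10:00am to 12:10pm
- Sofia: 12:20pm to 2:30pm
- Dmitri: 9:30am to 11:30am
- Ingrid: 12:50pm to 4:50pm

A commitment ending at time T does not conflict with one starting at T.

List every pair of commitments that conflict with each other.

Dmitri & Elena, Dmitri & Yusuf, Elena & Yusuf, Ingrid & Sofia

Check each pair: they overlap iff neither finishes before the other starts.
Sorted by start: Yusuf, Dmitri, Elena, Sofia, Ingrid.
Dmitri starts before Yusuf ends → Yusuf and Dmitri overlap.
Elena starts before Yusuf ends → Yusuf and Elena overlap.
Sofia starts exactly when Yusuf ends (back-to-back, no overlap), so Yusuf has no further overlaps.
Elena starts before Dmitri ends → Dmitri and Elena overlap.
Sofia starts after Dmitri ends, so Dmitri has no further overlaps.
Sofia starts after Elena ends, so Elena has no further overlaps.
Ingrid starts before Sofia ends → Sofia and Ingrid overlap.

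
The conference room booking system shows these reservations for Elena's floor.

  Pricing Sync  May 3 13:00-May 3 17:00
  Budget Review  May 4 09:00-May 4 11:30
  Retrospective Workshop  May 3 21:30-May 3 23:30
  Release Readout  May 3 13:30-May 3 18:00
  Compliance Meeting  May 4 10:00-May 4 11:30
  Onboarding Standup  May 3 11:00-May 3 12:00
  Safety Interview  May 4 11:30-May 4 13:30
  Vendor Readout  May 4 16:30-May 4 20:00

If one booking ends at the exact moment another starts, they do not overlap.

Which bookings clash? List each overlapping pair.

Sorted by start: Onboarding Standup, Pricing Sync, Release Readout, Retrospective Workshop, Budget Review, Compliance Meeting, Safety Interview, Vendor Readout.
Pricing Sync starts after Onboarding Standup ends; Onboarding Standup is clear from here.
Release Readout starts before Pricing Sync ends → Pricing Sync and Release Readout overlap.
Retrospective Workshop starts after Pricing Sync ends; Pricing Sync is clear from here.
Retrospective Workshop starts after Release Readout ends; Release Readout is clear from here.
Budget Review starts after Retrospective Workshop ends; Retrospective Workshop is clear from here.
Compliance Meeting starts before Budget Review ends → Budget Review and Compliance Meeting overlap.
Safety Interview starts exactly when Budget Review ends (back-to-back, no overlap); Budget Review is clear from here.
Safety Interview starts exactly when Compliance Meeting ends (back-to-back, no overlap); Compliance Meeting is clear from here.
Vendor Readout starts after Safety Interview ends.

Budget Review & Compliance Meeting, Pricing Sync & Release Readout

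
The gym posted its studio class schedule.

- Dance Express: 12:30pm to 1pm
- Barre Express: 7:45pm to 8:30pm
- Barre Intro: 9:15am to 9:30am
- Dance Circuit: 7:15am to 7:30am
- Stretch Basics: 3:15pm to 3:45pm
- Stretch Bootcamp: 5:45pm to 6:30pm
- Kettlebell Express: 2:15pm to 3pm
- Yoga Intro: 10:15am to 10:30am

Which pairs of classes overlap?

Sorted by start: Dance Circuit, Barre Intro, Yoga Intro, Dance Express, Kettlebell Express, Stretch Basics, Stretch Bootcamp, Barre Express.
Barre Intro starts after Dance Circuit ends, so nothing later overlaps Dance Circuit either.
Yoga Intro starts after Barre Intro ends, so nothing later overlaps Barre Intro either.
Dance Express starts after Yoga Intro ends, so nothing later overlaps Yoga Intro either.
Kettlebell Express starts after Dance Express ends, so nothing later overlaps Dance Express either.
Stretch Basics starts after Kettlebell Express ends, so nothing later overlaps Kettlebell Express either.
Stretch Bootcamp starts after Stretch Basics ends, so nothing later overlaps Stretch Basics either.
Barre Express starts after Stretch Bootcamp ends.

no conflicts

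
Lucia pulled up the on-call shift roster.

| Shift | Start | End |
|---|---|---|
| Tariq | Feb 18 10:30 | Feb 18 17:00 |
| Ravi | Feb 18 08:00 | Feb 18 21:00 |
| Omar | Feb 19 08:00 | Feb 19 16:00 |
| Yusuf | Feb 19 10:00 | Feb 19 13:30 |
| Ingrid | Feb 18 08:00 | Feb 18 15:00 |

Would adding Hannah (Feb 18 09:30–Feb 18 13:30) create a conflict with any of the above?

Yes — it overlaps Ingrid, Ravi, Tariq

Ingrid: starts Feb 18 08:00 before Hannah ends Feb 18 13:30, and ends Feb 18 15:00 after Hannah starts Feb 18 09:30 → overlap.
Ravi: starts Feb 18 08:00 before Hannah ends Feb 18 13:30, and ends Feb 18 21:00 after Hannah starts Feb 18 09:30 → overlap.
Tariq: starts Feb 18 10:30 before Hannah ends Feb 18 13:30, and ends Feb 18 17:00 after Hannah starts Feb 18 09:30 → overlap.
Omar: starts Feb 19 08:00 at or after Hannah ends Feb 18 13:30 → clear.
Yusuf: starts Feb 19 10:00 at or after Hannah ends Feb 18 13:30 → clear.
Hannah overlaps Ingrid, Ravi, Tariq.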